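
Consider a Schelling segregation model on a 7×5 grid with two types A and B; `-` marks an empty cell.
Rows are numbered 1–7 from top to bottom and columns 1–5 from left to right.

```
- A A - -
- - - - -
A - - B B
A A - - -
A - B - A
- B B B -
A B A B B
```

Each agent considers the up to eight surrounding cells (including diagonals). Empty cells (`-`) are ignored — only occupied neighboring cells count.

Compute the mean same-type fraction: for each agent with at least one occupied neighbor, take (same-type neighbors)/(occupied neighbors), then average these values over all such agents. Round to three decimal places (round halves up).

0.690

Row 1: (1,2)A 1/1 · (1,3)A 1/1
Row 3: (3,1)A 2/2 · (3,4)B 1/1 · (3,5)B 1/1
Row 4: (4,1)A 3/3 · (4,2)A 3/4
Row 5: (5,1)A 2/3 · (5,3)B 3/4 · (5,5)A 0/1
Row 6: (6,2)B 3/6 · (6,3)B 5/6 · (6,4)B 4/6
Row 7: (7,1)A 0/2 · (7,2)B 2/4 · (7,3)A 0/5 · (7,4)B 3/4 · (7,5)B 2/2
Sum over 18 agents: 1/1 + 1/1 + 2/2 + 1/1 + 1/1 + 3/3 + 3/4 + 2/3 + 3/4 + 0/1 + 3/6 + 5/6 + 4/6 + 0/2 + 2/4 + 0/5 + 3/4 + 2/2 = 149/12; mean = 149/12 ÷ 18 = 149/216 = 0.689814… → 0.690.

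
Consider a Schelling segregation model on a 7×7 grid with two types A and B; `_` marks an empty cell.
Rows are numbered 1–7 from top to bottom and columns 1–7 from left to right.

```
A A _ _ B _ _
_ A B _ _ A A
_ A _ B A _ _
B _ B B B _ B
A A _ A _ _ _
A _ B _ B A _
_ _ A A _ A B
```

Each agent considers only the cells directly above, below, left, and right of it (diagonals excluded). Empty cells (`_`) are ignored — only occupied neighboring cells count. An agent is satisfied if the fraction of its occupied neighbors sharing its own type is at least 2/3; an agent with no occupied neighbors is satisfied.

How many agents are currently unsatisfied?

Row 1: (1,1)A 1/1 ok · (1,2)A 2/2 ok · (1,5)B 0/0 ok
Row 2: (2,2)A 2/3 ok · (2,3)B 0/1 unhappy · (2,6)A 1/1 ok · (2,7)A 1/1 ok
Row 3: (3,2)A 1/1 ok · (3,4)B 1/2 unhappy · (3,5)A 0/2 unhappy
Row 4: (4,1)B 0/1 unhappy · (4,3)B 1/1 ok · (4,4)B 3/4 ok · (4,5)B 1/2 unhappy · (4,7)B 0/0 ok
Row 5: (5,1)A 2/3 ok · (5,2)A 1/1 ok · (5,4)A 0/1 unhappy
Row 6: (6,1)A 1/1 ok · (6,3)B 0/1 unhappy · (6,5)B 0/1 unhappy · (6,6)A 1/2 unhappy
Row 7: (7,3)A 1/2 unhappy · (7,4)A 1/1 ok · (7,6)A 1/2 unhappy · (7,7)B 0/1 unhappy
Unsatisfied: (2,3), (3,4), (3,5), (4,1), (4,5), (5,4), (6,3), (6,5), (6,6), (7,3), (7,6), (7,7) — 12 in total.

12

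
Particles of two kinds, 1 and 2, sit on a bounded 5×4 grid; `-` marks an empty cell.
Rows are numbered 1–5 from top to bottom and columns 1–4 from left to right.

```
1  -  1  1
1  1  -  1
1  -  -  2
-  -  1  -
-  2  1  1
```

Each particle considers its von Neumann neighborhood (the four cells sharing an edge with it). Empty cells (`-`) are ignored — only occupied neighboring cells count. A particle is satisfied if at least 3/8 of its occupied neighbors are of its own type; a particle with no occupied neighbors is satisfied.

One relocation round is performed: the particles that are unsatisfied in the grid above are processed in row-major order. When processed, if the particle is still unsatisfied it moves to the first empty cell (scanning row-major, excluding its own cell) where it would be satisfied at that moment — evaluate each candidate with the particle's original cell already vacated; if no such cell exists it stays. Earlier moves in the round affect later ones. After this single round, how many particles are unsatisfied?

Initially unsatisfied (in order): (3,4), (5,2).
  (3,4) → (4,2).
  (5,2): now satisfied by earlier moves; stays.
Resulting grid:
1 - 1 1
1 1 - 1
1 - - -
- 2 1 -
- 2 1 1
All satisfied now.

0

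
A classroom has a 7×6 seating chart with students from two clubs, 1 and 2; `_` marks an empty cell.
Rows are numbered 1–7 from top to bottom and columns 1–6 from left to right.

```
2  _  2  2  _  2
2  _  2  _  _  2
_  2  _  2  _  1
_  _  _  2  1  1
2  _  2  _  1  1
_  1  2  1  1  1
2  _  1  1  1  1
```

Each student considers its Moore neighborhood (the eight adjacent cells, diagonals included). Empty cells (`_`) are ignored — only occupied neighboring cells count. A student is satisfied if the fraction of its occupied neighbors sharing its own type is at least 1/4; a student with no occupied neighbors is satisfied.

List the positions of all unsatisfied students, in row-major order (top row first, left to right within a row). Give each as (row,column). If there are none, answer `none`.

(5,1), (6,2), (6,3), (7,1)

Row 1: (1,1)2 1/1 ok · (1,3)2 2/2 ok · (1,4)2 2/2 ok · (1,6)2 1/1 ok
Row 2: (2,1)2 2/2 ok · (2,3)2 4/4 ok · (2,6)2 1/2 ok
Row 3: (3,2)2 2/2 ok · (3,4)2 2/3 ok · (3,6)1 2/3 ok
Row 4: (4,4)2 2/4 ok · (4,5)1 4/6 ok · (4,6)1 4/4 ok
Row 5: (5,1)2 0/1 unhappy · (5,3)2 2/4 ok · (5,5)1 6/7 ok · (5,6)1 5/5 ok
Row 6: (6,2)1 1/5 unhappy · (6,3)2 1/5 unhappy · (6,4)1 5/7 ok · (6,5)1 7/7 ok · (6,6)1 5/5 ok
Row 7: (7,1)2 0/1 unhappy · (7,3)1 3/4 ok · (7,4)1 4/5 ok · (7,5)1 5/5 ok · (7,6)1 3/3 ok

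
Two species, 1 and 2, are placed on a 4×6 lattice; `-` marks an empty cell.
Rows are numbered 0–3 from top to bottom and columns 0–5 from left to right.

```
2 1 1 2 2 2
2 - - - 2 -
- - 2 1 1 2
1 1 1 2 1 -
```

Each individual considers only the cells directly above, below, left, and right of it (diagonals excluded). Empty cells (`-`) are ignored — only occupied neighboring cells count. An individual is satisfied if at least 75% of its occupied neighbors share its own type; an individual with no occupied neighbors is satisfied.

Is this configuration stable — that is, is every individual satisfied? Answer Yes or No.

(0,0)2 1/2 not
(0,1)1 1/2 not
(0,2)1 1/2 not
(0,3)2 1/2 not
(0,4)2 3/3 satisfied
(0,5)2 1/1 satisfied
(1,0)2 1/1 satisfied
(1,4)2 1/2 not
(2,2)2 0/2 not
(2,3)1 1/3 not
(2,4)1 2/4 not
(2,5)2 0/1 not
(3,0)1 1/1 satisfied
(3,1)1 2/2 satisfied
(3,2)1 1/3 not
(3,3)2 0/3 not
(3,4)1 1/2 not
For instance (0,0) has only 1/2 same-type neighbors, below 3/4.

No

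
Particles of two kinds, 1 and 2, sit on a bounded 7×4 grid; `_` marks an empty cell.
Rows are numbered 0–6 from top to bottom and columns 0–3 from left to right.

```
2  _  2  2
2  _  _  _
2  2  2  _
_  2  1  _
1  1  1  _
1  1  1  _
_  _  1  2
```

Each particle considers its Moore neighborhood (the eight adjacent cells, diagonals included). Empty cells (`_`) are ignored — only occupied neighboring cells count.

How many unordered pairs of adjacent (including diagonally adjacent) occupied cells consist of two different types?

Scan each occupied cell's neighbors to the right and below (and the two forward diagonals) so each pair is counted once.
Row 0: 2(0,0)–2(1,0)= 2(0,2)–2(0,3)=  → 0/2 unlike.
Row 1: 2(1,0)–2(2,0)= 2(1,0)–2(2,1)=  → 0/2 unlike.
Row 2: 2(2,0)–2(2,1)= 2(2,0)–2(3,1)= 2(2,1)–2(2,2)= 2(2,1)–2(3,1)= 2(2,1)–1(3,2)≠ 2(2,2)–1(3,2)≠ 2(2,2)–2(3,1)=  → 2/7 unlike.
Row 3: 2(3,1)–1(3,2)≠ 2(3,1)–1(4,1)≠ 2(3,1)–1(4,2)≠ 2(3,1)–1(4,0)≠ 1(3,2)–1(4,2)= 1(3,2)–1(4,1)=  → 4/6 unlike.
Row 4: 1(4,0)–1(4,1)= 1(4,0)–1(5,0)= 1(4,0)–1(5,1)= 1(4,1)–1(4,2)= 1(4,1)–1(5,1)= 1(4,1)–1(5,2)= 1(4,1)–1(5,0)= 1(4,2)–1(5,2)= 1(4,2)–1(5,1)=  → 0/9 unlike.
Row 5: 1(5,0)–1(5,1)= 1(5,1)–1(5,2)= 1(5,1)–1(6,2)= 1(5,2)–1(6,2)= 1(5,2)–2(6,3)≠  → 1/5 unlike.
Row 6: 1(6,2)–2(6,3)≠  → 1/1 unlike.
Total adjacent occupied pairs: 32; unlike-type pairs: 8.

8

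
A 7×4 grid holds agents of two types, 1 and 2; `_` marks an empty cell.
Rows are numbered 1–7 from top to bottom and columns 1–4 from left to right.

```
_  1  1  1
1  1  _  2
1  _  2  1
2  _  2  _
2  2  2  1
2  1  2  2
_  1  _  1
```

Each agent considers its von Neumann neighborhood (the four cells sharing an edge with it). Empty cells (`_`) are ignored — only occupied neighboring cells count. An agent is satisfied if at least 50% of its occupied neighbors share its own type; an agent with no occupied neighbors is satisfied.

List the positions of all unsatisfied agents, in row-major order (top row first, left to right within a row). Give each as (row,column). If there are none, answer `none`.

Row 1: (1,2)1 2/2 satisfied · (1,3)1 2/2 satisfied · (1,4)1 1/2 satisfied
Row 2: (2,1)1 2/2 satisfied · (2,2)1 2/2 satisfied · (2,4)2 0/2 not
Row 3: (3,1)1 1/2 satisfied · (3,3)2 1/2 satisfied · (3,4)1 0/2 not
Row 4: (4,1)2 1/2 satisfied · (4,3)2 2/2 satisfied
Row 5: (5,1)2 3/3 satisfied · (5,2)2 2/3 satisfied · (5,3)2 3/4 satisfied · (5,4)1 0/2 not
Row 6: (6,1)2 1/2 satisfied · (6,2)1 1/4 not · (6,3)2 2/3 satisfied · (6,4)2 1/3 not
Row 7: (7,2)1 1/1 satisfied · (7,4)1 0/1 not

(2,4), (3,4), (5,4), (6,2), (6,4), (7,4)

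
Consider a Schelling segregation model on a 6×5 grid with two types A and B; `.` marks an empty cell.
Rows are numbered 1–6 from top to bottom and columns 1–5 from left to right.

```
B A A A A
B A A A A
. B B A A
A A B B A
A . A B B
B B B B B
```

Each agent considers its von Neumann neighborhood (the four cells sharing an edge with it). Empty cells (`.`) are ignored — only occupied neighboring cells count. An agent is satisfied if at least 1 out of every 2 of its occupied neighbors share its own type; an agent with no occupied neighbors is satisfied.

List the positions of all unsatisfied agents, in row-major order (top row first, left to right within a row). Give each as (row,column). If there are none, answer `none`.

(1,1)B 1/2 ok
(1,2)A 2/3 ok
(1,3)A 3/3 ok
(1,4)A 3/3 ok
(1,5)A 2/2 ok
(2,1)B 1/2 ok
(2,2)A 2/4 ok
(2,3)A 3/4 ok
(2,4)A 4/4 ok
(2,5)A 3/3 ok
(3,2)B 1/3 unhappy
(3,3)B 2/4 ok
(3,4)A 2/4 ok
(3,5)A 3/3 ok
(4,1)A 2/2 ok
(4,2)A 1/3 unhappy
(4,3)B 2/4 ok
(4,4)B 2/4 ok
(4,5)A 1/3 unhappy
(5,1)A 1/2 ok
(5,3)A 0/3 unhappy
(5,4)B 3/4 ok
(5,5)B 2/3 ok
(6,1)B 1/2 ok
(6,2)B 2/2 ok
(6,3)B 2/3 ok
(6,4)B 3/3 ok
(6,5)B 2/2 ok

(3,2), (4,2), (4,5), (5,3)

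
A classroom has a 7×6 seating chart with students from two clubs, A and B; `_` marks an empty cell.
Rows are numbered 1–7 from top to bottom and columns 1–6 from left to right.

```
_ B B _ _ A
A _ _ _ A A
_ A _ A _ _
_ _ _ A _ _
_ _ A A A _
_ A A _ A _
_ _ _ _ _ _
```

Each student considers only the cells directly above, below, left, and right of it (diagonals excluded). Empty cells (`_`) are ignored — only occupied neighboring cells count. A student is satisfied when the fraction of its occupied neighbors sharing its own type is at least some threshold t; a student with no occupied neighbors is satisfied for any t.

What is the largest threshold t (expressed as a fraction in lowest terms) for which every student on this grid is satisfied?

1/1

(1,2)B 1/1
(1,3)B 1/1
(1,6)A 1/1
(2,1)A — no occupied neighbors
(2,5)A 1/1
(2,6)A 2/2
(3,2)A — no occupied neighbors
(3,4)A 1/1
(4,4)A 2/2
(5,3)A 2/2
(5,4)A 3/3
(5,5)A 2/2
(6,2)A 1/1
(6,3)A 2/2
(6,5)A 1/1
The smallest same-type fraction is 1/1 at (1,2), which reduces to 1/1. Any threshold above that leaves this student unsatisfied.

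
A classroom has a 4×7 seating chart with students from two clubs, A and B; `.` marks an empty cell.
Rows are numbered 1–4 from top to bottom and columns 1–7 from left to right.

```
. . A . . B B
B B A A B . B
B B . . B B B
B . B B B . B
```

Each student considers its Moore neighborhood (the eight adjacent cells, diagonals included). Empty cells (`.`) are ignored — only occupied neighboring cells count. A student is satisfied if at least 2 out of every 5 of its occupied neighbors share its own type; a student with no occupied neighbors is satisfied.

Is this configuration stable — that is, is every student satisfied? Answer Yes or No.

Yes

Row 1: (1,3)A 2/3 satisfied · (1,6)B 3/3 satisfied · (1,7)B 2/2 satisfied
Row 2: (2,1)B 3/3 satisfied · (2,2)B 3/5 satisfied · (2,3)A 2/4 satisfied · (2,4)A 2/4 satisfied · (2,5)B 3/4 satisfied · (2,7)B 4/4 satisfied
Row 3: (3,1)B 4/4 satisfied · (3,2)B 5/6 satisfied · (3,5)B 4/5 satisfied · (3,6)B 6/6 satisfied · (3,7)B 3/3 satisfied
Row 4: (4,1)B 2/2 satisfied · (4,3)B 2/2 satisfied · (4,4)B 3/3 satisfied · (4,5)B 3/3 satisfied · (4,7)B 2/2 satisfied
All meet the threshold, so the configuration is stable.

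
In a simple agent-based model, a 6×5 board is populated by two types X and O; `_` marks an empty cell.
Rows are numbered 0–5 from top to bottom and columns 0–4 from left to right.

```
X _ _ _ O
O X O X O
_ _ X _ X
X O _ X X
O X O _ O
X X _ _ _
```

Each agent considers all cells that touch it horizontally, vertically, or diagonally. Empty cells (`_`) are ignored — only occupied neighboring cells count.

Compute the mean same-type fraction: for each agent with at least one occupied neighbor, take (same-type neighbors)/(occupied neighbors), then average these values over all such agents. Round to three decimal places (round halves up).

0.405

Row 0: (0,0)X 1/2 · (0,4)O 1/2
Row 1: (1,0)O 0/2 · (1,1)X 2/4 · (1,2)O 0/3 · (1,3)X 2/5 · (1,4)O 1/3
Row 2: (2,2)X 3/5 · (2,4)X 3/4
Row 3: (3,0)X 1/3 · (3,1)O 2/5 · (3,3)X 3/5 · (3,4)X 2/3
Row 4: (4,0)O 1/5 · (4,1)X 3/6 · (4,2)O 1/4 · (4,4)O 0/2
Row 5: (5,0)X 2/3 · (5,1)X 2/4
Sum over 19 agents: 1/2 + 1/2 + 0/2 + 2/4 + 0/3 + 2/5 + 1/3 + 3/5 + 3/4 + 1/3 + 2/5 + 3/5 + 2/3 + 1/5 + 3/6 + 1/4 + 0/2 + 2/3 + 2/4 = 77/10; mean = 77/10 ÷ 19 = 77/190 = 0.405263… → 0.405.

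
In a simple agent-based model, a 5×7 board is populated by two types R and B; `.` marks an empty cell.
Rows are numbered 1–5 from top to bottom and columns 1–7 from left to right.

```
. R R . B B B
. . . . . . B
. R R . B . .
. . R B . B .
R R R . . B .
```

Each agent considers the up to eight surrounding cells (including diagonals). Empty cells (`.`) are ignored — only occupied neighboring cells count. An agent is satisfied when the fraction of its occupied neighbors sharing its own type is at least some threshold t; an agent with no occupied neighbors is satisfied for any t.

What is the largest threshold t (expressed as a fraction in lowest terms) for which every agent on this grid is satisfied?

1/4

Row 1: (1,2)R 1/1 · (1,3)R 1/1 · (1,5)B 1/1 · (1,6)B 3/3 · (1,7)B 2/2
Row 2: (2,7)B 2/2
Row 3: (3,2)R 2/2 · (3,3)R 2/3 · (3,5)B 2/2
Row 4: (4,3)R 4/5 · (4,4)B 1/4 · (4,6)B 2/2
Row 5: (5,1)R 1/1 · (5,2)R 3/3 · (5,3)R 2/3 · (5,6)B 1/1
The smallest same-type fraction is 1/4 at (4,4), which reduces to 1/4. Any threshold above that leaves this agent unsatisfied.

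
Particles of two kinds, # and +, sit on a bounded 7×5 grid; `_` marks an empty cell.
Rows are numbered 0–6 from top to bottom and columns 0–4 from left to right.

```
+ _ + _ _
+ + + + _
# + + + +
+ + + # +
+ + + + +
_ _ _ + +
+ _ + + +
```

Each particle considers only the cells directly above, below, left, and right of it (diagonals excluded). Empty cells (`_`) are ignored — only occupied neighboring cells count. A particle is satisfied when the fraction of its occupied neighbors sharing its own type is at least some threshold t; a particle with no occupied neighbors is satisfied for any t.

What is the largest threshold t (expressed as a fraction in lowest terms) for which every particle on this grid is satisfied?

(0,0)+ 1/1
(0,2)+ 1/1
(1,0)+ 2/3
(1,1)+ 3/3
(1,2)+ 4/4
(1,3)+ 2/2
(2,0)# 0/3
(2,1)+ 3/4
(2,2)+ 4/4
(2,3)+ 3/4
(2,4)+ 2/2
(3,0)+ 2/3
(3,1)+ 4/4
(3,2)+ 3/4
(3,3)# 0/4
(3,4)+ 2/3
(4,0)+ 2/2
(4,1)+ 3/3
(4,2)+ 3/3
(4,3)+ 3/4
(4,4)+ 3/3
(5,3)+ 3/3
(5,4)+ 3/3
(6,0)+ — no occupied neighbors
(6,2)+ 1/1
(6,3)+ 3/3
(6,4)+ 2/2
The smallest same-type fraction is 0/3 at (2,0), which reduces to 0/1. Any threshold above that leaves this particle unsatisfied.

0/1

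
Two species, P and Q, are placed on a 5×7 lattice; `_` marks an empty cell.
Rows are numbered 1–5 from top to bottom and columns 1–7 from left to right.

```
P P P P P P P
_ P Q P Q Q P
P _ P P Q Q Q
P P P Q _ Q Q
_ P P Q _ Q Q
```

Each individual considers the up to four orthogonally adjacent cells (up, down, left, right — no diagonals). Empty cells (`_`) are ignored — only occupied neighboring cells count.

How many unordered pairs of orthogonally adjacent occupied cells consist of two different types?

13

Scan each occupied cell's neighbors to the right and below so each pair is counted once.
From row 1: 3 unlike of 12 pairs (running 3/12).
From row 2: 6 unlike of 10 pairs (running 9/22).
From row 3: 2 unlike of 9 pairs (running 11/31).
From row 4: 1 unlike of 9 pairs (running 12/40).
From row 5: 1 unlike of 3 pairs (running 13/43).
Total adjacent occupied pairs: 43; unlike-type pairs: 13.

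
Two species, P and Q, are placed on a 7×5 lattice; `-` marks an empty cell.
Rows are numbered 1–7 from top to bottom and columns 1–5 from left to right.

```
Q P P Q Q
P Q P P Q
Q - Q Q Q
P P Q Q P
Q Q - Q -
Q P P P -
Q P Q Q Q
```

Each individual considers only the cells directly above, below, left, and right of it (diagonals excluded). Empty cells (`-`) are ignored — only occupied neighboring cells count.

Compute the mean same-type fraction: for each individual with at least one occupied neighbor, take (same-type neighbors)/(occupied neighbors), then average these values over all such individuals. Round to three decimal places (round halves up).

(1,1)Q 0/2
(1,2)P 1/3
(1,3)P 2/3
(1,4)Q 1/3
(1,5)Q 2/2
(2,1)P 0/3
(2,2)Q 0/3
(2,3)P 2/4
(2,4)P 1/4
(2,5)Q 2/3
(3,1)Q 0/2
(3,3)Q 2/3
(3,4)Q 3/4
(3,5)Q 2/3
(4,1)P 1/3
(4,2)P 1/3
(4,3)Q 2/3
(4,4)Q 3/4
(4,5)P 0/2
(5,1)Q 2/3
(5,2)Q 1/3
(5,4)Q 1/2
(6,1)Q 2/3
(6,2)P 2/4
(6,3)P 2/3
(6,4)P 1/3
(7,1)Q 1/2
(7,2)P 1/3
(7,3)Q 1/3
(7,4)Q 2/3
(7,5)Q 1/1
Sum over 31 individuals: 0/2 + 1/3 + 2/3 + 1/3 + 2/2 + 0/3 + 0/3 + 2/4 + 1/4 + 2/3 + 0/2 + 2/3 + 3/4 + 2/3 + 1/3 + 1/3 + 2/3 + 3/4 + 0/2 + 2/3 + 1/3 + 1/2 + 2/3 + 2/4 + 2/3 + 1/3 + 1/2 + 1/3 + 1/3 + 2/3 + 1/1 = 173/12; mean = 173/12 ÷ 31 = 173/372 = 0.465053… → 0.465.

0.465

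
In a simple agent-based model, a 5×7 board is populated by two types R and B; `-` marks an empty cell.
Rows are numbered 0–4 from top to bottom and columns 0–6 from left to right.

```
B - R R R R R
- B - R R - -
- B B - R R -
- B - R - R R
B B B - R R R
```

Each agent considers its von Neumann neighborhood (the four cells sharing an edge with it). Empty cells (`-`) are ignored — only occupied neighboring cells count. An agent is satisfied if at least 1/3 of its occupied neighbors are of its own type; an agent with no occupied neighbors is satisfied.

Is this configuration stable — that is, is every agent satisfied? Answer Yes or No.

(0,0)B 0/0 satisfied
(0,2)R 1/1 satisfied
(0,3)R 3/3 satisfied
(0,4)R 3/3 satisfied
(0,5)R 2/2 satisfied
(0,6)R 1/1 satisfied
(1,1)B 1/1 satisfied
(1,3)R 2/2 satisfied
(1,4)R 3/3 satisfied
(2,1)B 3/3 satisfied
(2,2)B 1/1 satisfied
(2,4)R 2/2 satisfied
(2,5)R 2/2 satisfied
(3,1)B 2/2 satisfied
(3,3)R 0/0 satisfied
(3,5)R 3/3 satisfied
(3,6)R 2/2 satisfied
(4,0)B 1/1 satisfied
(4,1)B 3/3 satisfied
(4,2)B 1/1 satisfied
(4,4)R 1/1 satisfied
(4,5)R 3/3 satisfied
(4,6)R 2/2 satisfied
All meet the threshold, so the configuration is stable.

Yes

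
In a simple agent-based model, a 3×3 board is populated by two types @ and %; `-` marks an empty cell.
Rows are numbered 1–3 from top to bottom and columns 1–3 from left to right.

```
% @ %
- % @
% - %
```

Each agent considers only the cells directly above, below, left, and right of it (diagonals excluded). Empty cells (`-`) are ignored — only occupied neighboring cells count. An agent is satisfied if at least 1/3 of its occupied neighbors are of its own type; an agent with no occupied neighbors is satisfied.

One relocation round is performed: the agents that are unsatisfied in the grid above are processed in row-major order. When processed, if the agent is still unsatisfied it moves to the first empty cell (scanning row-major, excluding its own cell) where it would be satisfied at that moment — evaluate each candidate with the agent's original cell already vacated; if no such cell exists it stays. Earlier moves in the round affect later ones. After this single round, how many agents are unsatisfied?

Initially unsatisfied (in order): (1,1), (1,2), (1,3), (2,2), (2,3), (3,3).
  (1,1) → (2,1).
  (1,2): no empty cell satisfies it; stays.
  (1,3) → (1,1).
  (2,2): now satisfied by earlier moves; stays.
  (2,3) → (1,3).
  (3,3): now satisfied by earlier moves; stays.
Resulting grid:
% @ @
% % -
% - %
All satisfied now.

0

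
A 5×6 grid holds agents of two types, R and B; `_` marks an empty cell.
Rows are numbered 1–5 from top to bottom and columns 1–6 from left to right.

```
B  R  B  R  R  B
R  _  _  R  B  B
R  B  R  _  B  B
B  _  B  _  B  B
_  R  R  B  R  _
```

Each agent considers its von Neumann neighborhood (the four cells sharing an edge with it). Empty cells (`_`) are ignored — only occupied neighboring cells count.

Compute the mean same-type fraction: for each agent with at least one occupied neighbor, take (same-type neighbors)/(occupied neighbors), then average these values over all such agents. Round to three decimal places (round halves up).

0.406

(1,1)B 0/2
(1,2)R 0/2
(1,3)B 0/2
(1,4)R 2/3
(1,5)R 1/3
(1,6)B 1/2
(2,1)R 1/2
(2,4)R 1/2
(2,5)B 2/4
(2,6)B 3/3
(3,1)R 1/3
(3,2)B 0/2
(3,3)R 0/2
(3,5)B 3/3
(3,6)B 3/3
(4,1)B 0/1
(4,3)B 0/2
(4,5)B 2/3
(4,6)B 2/2
(5,2)R 1/1
(5,3)R 1/3
(5,4)B 0/2
(5,5)R 0/2
Sum over 23 agents: 0/2 + 0/2 + 0/2 + 2/3 + 1/3 + 1/2 + 1/2 + 1/2 + 2/4 + 3/3 + 1/3 + 0/2 + 0/2 + 3/3 + 3/3 + 0/1 + 0/2 + 2/3 + 2/2 + 1/1 + 1/3 + 0/2 + 0/2 = 28/3; mean = 28/3 ÷ 23 = 28/69 = 0.405797… → 0.406.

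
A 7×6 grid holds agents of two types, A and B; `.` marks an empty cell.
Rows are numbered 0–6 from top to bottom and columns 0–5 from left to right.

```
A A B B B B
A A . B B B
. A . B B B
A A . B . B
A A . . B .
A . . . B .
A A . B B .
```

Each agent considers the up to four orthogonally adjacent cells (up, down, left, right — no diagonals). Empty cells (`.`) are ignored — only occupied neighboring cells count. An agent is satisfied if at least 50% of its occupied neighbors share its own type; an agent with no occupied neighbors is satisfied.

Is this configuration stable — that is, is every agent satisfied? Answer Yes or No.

Yes

Row 0: (0,0)A 2/2 ok · (0,1)A 2/3 ok · (0,2)B 1/2 ok · (0,3)B 3/3 ok · (0,4)B 3/3 ok · (0,5)B 2/2 ok
Row 1: (1,0)A 2/2 ok · (1,1)A 3/3 ok · (1,3)B 3/3 ok · (1,4)B 4/4 ok · (1,5)B 3/3 ok
Row 2: (2,1)A 2/2 ok · (2,3)B 3/3 ok · (2,4)B 3/3 ok · (2,5)B 3/3 ok
Row 3: (3,0)A 2/2 ok · (3,1)A 3/3 ok · (3,3)B 1/1 ok · (3,5)B 1/1 ok
Row 4: (4,0)A 3/3 ok · (4,1)A 2/2 ok · (4,4)B 1/1 ok
Row 5: (5,0)A 2/2 ok · (5,4)B 2/2 ok
Row 6: (6,0)A 2/2 ok · (6,1)A 1/1 ok · (6,3)B 1/1 ok · (6,4)B 2/2 ok
All meet the threshold, so the configuration is stable.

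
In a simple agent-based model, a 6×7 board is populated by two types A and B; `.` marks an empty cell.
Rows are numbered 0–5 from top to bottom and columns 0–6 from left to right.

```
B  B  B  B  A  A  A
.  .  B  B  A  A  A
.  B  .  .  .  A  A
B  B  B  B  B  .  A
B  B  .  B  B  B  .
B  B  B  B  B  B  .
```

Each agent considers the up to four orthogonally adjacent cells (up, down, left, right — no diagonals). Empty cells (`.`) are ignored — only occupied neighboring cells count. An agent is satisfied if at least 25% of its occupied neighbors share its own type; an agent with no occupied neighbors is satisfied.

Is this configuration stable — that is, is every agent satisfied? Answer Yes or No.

Yes

Row 0: (0,0)B 1/1 ok · (0,1)B 2/2 ok · (0,2)B 3/3 ok · (0,3)B 2/3 ok · (0,4)A 2/3 ok · (0,5)A 3/3 ok · (0,6)A 2/2 ok
Row 1: (1,2)B 2/2 ok · (1,3)B 2/3 ok · (1,4)A 2/3 ok · (1,5)A 4/4 ok · (1,6)A 3/3 ok
Row 2: (2,1)B 1/1 ok · (2,5)A 2/2 ok · (2,6)A 3/3 ok
Row 3: (3,0)B 2/2 ok · (3,1)B 4/4 ok · (3,2)B 2/2 ok · (3,3)B 3/3 ok · (3,4)B 2/2 ok · (3,6)A 1/1 ok
Row 4: (4,0)B 3/3 ok · (4,1)B 3/3 ok · (4,3)B 3/3 ok · (4,4)B 4/4 ok · (4,5)B 2/2 ok
Row 5: (5,0)B 2/2 ok · (5,1)B 3/3 ok · (5,2)B 2/2 ok · (5,3)B 3/3 ok · (5,4)B 3/3 ok · (5,5)B 2/2 ok
All meet the threshold, so the configuration is stable.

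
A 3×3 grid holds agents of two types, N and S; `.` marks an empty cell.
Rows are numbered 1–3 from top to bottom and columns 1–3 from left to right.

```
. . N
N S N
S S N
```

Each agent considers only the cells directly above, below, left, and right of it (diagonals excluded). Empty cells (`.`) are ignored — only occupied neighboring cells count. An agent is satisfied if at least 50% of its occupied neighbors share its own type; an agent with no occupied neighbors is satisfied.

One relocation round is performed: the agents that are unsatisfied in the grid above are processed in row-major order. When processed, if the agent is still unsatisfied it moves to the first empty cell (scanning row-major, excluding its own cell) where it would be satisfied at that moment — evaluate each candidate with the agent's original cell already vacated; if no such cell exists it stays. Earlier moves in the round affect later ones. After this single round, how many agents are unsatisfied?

0

Initially unsatisfied (in order): (2,1), (2,2).
  (2,1) → (1,1).
  (2,2): now satisfied by earlier moves; stays.
Resulting grid:
N . N
. S N
S S N
All satisfied now.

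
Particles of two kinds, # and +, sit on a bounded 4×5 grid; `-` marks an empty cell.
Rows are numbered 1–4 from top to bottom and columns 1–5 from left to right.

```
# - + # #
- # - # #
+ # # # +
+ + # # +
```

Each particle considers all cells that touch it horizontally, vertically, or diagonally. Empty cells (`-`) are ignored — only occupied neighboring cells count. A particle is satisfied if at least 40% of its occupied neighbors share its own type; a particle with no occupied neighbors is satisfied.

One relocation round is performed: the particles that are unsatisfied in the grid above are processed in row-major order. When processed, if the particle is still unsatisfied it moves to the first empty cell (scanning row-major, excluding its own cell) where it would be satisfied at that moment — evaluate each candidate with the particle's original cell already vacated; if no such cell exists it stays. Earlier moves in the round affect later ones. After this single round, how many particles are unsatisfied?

3

Initially unsatisfied (in order): (1,3), (3,5), (4,5).
  (1,3): no empty cell satisfies it; stays.
  (3,5): no empty cell satisfies it; stays.
  (4,5): no empty cell satisfies it; stays.
Resulting grid:
# - + # #
- # - # #
+ # # # +
+ + # # +
Unsatisfied now: (1,3), (3,5), (4,5).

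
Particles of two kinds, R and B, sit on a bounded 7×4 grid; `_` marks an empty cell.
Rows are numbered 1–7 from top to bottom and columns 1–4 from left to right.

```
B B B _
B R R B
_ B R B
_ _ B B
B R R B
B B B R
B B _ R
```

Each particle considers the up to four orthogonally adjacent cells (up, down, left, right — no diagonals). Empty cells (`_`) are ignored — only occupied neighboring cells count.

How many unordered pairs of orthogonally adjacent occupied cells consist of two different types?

15

Scan each occupied cell's neighbors to the right and below so each pair is counted once.
From row 1: 2 unlike of 5 pairs (running 2/5).
From row 2: 3 unlike of 6 pairs (running 5/11).
From row 3: 3 unlike of 4 pairs (running 8/15).
From row 4: 1 unlike of 3 pairs (running 9/18).
From row 5: 5 unlike of 7 pairs (running 14/25).
From row 6: 1 unlike of 6 pairs (running 15/31).
From row 7: 0 unlike of 1 pairs (running 15/32).
Total adjacent occupied pairs: 32; unlike-type pairs: 15.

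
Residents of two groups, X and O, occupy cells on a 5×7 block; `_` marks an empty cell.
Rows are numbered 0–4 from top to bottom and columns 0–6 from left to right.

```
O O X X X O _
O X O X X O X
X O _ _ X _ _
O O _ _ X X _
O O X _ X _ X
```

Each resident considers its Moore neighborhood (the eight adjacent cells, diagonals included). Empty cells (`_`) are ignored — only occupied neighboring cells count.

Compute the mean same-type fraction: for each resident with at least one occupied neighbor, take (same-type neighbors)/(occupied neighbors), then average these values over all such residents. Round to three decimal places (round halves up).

0.613

Row 0: (0,0)O 2/3 · (0,1)O 3/5 · (0,2)X 3/5 · (0,3)X 4/5 · (0,4)X 3/5 · (0,5)O 1/4
Row 1: (1,0)O 3/5 · (1,1)X 2/7 · (1,2)O 2/6 · (1,3)X 5/6 · (1,4)X 4/6 · (1,5)O 1/5 · (1,6)X 0/2
Row 2: (2,0)X 1/5 · (2,1)O 4/6 · (2,4)X 4/5
Row 3: (3,0)O 4/5 · (3,1)O 4/6 · (3,4)X 3/3 · (3,5)X 4/4
Row 4: (4,0)O 3/3 · (4,1)O 3/4 · (4,2)X 0/2 · (4,4)X 2/2 · (4,6)X 1/1
Sum over 25 residents: 2/3 + 3/5 + 3/5 + 4/5 + 3/5 + 1/4 + 3/5 + 2/7 + 2/6 + 5/6 + 4/6 + 1/5 + 0/2 + 1/5 + 4/6 + 4/5 + 4/5 + 4/6 + 3/3 + 4/4 + 3/3 + 3/4 + 0/2 + 2/2 + 1/1 = 3217/210; mean = 3217/210 ÷ 25 = 3217/5250 = 0.612761… → 0.613.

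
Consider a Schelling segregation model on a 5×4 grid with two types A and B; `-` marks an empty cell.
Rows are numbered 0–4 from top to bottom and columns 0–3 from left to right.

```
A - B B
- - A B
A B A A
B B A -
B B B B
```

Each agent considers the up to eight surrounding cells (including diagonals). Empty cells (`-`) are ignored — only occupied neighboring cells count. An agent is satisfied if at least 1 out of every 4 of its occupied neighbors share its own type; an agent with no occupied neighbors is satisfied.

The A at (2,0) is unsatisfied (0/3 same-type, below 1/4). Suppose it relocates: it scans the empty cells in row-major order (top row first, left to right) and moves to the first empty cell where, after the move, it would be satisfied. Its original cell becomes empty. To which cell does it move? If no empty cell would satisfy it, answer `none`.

Vacating (2,0). Empty cells in order:
  (0,1): 2/3 same-type → satisfied — stop here.

(0,1)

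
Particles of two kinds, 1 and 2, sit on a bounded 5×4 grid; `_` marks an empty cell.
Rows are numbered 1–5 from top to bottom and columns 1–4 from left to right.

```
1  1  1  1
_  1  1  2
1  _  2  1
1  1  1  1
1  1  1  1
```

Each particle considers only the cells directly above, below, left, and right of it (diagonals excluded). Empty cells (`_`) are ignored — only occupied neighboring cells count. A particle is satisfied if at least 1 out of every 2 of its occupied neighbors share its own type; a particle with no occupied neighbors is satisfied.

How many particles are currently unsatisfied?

Row 1: (1,1)1 1/1 satisfied · (1,2)1 3/3 satisfied · (1,3)1 3/3 satisfied · (1,4)1 1/2 satisfied
Row 2: (2,2)1 2/2 satisfied · (2,3)1 2/4 satisfied · (2,4)2 0/3 not
Row 3: (3,1)1 1/1 satisfied · (3,3)2 0/3 not · (3,4)1 1/3 not
Row 4: (4,1)1 3/3 satisfied · (4,2)1 3/3 satisfied · (4,3)1 3/4 satisfied · (4,4)1 3/3 satisfied
Row 5: (5,1)1 2/2 satisfied · (5,2)1 3/3 satisfied · (5,3)1 3/3 satisfied · (5,4)1 2/2 satisfied
Unsatisfied: (2,4), (3,3), (3,4) — 3 in total.

3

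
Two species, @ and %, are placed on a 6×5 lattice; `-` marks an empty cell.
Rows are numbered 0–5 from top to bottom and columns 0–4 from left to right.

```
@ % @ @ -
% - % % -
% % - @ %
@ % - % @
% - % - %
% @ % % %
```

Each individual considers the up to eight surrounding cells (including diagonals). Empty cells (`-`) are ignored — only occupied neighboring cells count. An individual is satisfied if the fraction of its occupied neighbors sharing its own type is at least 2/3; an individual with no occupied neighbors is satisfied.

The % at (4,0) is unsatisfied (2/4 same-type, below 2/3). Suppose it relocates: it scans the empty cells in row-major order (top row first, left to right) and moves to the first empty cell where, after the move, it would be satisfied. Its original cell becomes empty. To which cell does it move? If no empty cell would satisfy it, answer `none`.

Vacating (4,0). Empty cells in order:
  (0,4): 1/2 same-type → still unsatisfied.
  (1,1): 5/7 same-type → satisfied — stop here.

(1,1)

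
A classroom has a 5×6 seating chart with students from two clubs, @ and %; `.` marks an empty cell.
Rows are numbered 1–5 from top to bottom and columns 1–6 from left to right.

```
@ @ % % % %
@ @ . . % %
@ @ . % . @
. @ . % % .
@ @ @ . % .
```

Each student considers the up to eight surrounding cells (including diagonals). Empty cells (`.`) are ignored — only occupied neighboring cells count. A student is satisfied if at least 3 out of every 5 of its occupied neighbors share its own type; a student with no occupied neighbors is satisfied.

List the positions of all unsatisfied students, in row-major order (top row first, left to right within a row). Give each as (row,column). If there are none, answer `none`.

Row 1: (1,1)@ 3/3 satisfied · (1,2)@ 3/4 satisfied · (1,3)% 1/3 not · (1,4)% 3/3 satisfied · (1,5)% 4/4 satisfied · (1,6)% 3/3 satisfied
Row 2: (2,1)@ 5/5 satisfied · (2,2)@ 5/6 satisfied · (2,5)% 5/6 satisfied · (2,6)% 3/4 satisfied
Row 3: (3,1)@ 4/4 satisfied · (3,2)@ 4/4 satisfied · (3,4)% 3/3 satisfied · (3,6)@ 0/3 not
Row 4: (4,2)@ 5/5 satisfied · (4,4)% 3/4 satisfied · (4,5)% 3/4 satisfied
Row 5: (5,1)@ 2/2 satisfied · (5,2)@ 3/3 satisfied · (5,3)@ 2/3 satisfied · (5,5)% 2/2 satisfied

(1,3), (3,6)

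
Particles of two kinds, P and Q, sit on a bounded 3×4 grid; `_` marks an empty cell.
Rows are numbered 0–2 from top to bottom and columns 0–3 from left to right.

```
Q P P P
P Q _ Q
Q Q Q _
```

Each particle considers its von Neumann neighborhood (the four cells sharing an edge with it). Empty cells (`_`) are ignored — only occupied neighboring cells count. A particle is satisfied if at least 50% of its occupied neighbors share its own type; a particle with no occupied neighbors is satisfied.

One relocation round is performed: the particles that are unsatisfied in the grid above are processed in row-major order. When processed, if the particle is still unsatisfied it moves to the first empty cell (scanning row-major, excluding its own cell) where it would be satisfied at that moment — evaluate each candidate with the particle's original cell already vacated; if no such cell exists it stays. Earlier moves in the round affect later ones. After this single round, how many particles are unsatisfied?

Initially unsatisfied (in order): (0,0), (0,1), (1,0), (1,1), (1,3).
  (0,0) → (1,2).
  (0,1): now satisfied by earlier moves; stays.
  (1,0) → (0,0).
  (1,1): now satisfied by earlier moves; stays.
  (1,3): now satisfied by earlier moves; stays.
Resulting grid:
P P P P
_ Q Q Q
Q Q Q _
All satisfied now.

0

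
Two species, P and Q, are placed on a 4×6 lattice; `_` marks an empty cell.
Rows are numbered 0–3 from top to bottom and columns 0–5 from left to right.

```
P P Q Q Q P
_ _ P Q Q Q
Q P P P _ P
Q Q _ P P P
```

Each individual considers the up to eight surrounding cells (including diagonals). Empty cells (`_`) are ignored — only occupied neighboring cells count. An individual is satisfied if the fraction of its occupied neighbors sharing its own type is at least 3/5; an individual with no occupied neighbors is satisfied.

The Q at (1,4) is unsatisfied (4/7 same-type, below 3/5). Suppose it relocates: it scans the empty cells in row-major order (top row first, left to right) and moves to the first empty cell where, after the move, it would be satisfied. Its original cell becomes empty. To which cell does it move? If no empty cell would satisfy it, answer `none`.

none

Vacating (1,4). Empty cells in order:
  (1,0): 1/4 same-type → still unsatisfied.
  (1,1): 2/7 same-type → still unsatisfied.
  (2,4): 2/7 same-type → still unsatisfied.
  (3,2): 1/5 same-type → still unsatisfied.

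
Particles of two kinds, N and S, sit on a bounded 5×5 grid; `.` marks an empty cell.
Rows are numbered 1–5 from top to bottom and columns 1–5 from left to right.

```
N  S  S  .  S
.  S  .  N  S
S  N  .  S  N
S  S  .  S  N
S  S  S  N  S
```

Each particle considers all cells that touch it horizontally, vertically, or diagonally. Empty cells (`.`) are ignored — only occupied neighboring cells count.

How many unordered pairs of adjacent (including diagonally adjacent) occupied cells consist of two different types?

19

Scan each occupied cell's neighbors to the right and below (and the two forward diagonals) so each pair is counted once.
Row 1: N(1,1)–S(1,2)≠ N(1,1)–S(2,2)≠ S(1,2)–S(1,3)= S(1,2)–S(2,2)= S(1,3)–N(2,4)≠ S(1,3)–S(2,2)= S(1,5)–S(2,5)= S(1,5)–N(2,4)≠  → 4/8 unlike.
Row 2: S(2,2)–N(3,2)≠ S(2,2)–S(3,1)= N(2,4)–S(2,5)≠ N(2,4)–S(3,4)≠ N(2,4)–N(3,5)= S(2,5)–N(3,5)≠ S(2,5)–S(3,4)=  → 4/7 unlike.
Row 3: S(3,1)–N(3,2)≠ S(3,1)–S(4,1)= S(3,1)–S(4,2)= N(3,2)–S(4,2)≠ N(3,2)–S(4,1)≠ S(3,4)–N(3,5)≠ S(3,4)–S(4,4)= S(3,4)–N(4,5)≠ N(3,5)–N(4,5)= N(3,5)–S(4,4)≠  → 6/10 unlike.
Row 4: S(4,1)–S(4,2)= S(4,1)–S(5,1)= S(4,1)–S(5,2)= S(4,2)–S(5,2)= S(4,2)–S(5,3)= S(4,2)–S(5,1)= S(4,4)–N(4,5)≠ S(4,4)–N(5,4)≠ S(4,4)–S(5,5)= S(4,4)–S(5,3)= N(4,5)–S(5,5)≠ N(4,5)–N(5,4)=  → 3/12 unlike.
Row 5: S(5,1)–S(5,2)= S(5,2)–S(5,3)= S(5,3)–N(5,4)≠ N(5,4)–S(5,5)≠  → 2/4 unlike.
Total adjacent occupied pairs: 41; unlike-type pairs: 19.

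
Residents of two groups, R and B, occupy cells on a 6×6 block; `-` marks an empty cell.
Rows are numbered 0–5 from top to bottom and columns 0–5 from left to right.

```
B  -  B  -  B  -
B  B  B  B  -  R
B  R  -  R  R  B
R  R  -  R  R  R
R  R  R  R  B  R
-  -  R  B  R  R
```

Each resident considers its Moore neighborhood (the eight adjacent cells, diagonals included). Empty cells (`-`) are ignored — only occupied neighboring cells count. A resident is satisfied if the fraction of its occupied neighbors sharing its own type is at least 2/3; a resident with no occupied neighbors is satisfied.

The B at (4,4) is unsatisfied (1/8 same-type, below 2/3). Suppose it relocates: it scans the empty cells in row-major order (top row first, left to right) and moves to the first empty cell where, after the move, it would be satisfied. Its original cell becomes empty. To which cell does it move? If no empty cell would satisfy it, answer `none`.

Vacating (4,4). Empty cells in order:
  (0,1): 5/5 same-type → satisfied — stop here.

(0,1)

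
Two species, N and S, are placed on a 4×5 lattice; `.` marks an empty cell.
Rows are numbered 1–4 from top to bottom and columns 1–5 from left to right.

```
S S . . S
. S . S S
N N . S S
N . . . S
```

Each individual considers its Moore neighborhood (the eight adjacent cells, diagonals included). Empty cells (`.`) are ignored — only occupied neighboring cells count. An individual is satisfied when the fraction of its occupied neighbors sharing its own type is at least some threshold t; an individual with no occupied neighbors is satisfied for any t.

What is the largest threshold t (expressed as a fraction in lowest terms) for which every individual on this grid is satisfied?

1/2

Row 1: (1,1)S 2/2 · (1,2)S 2/2 · (1,5)S 2/2
Row 2: (2,2)S 2/4 · (2,4)S 4/4 · (2,5)S 4/4
Row 3: (3,1)N 2/3 · (3,2)N 2/3 · (3,4)S 4/4 · (3,5)S 4/4
Row 4: (4,1)N 2/2 · (4,5)S 2/2
The smallest same-type fraction is 2/4 at (2,2), which reduces to 1/2. Any threshold above that leaves this individual unsatisfied.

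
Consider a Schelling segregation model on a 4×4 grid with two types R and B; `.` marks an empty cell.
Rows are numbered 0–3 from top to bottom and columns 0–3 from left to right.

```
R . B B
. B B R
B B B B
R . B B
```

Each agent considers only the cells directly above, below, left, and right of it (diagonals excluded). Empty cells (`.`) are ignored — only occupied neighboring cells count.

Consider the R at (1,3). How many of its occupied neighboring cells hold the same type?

Occupied neighbors of (1,3): (0,3)=B, (2,3)=B, (1,2)=B.
Same type (R): 0 of 3.

0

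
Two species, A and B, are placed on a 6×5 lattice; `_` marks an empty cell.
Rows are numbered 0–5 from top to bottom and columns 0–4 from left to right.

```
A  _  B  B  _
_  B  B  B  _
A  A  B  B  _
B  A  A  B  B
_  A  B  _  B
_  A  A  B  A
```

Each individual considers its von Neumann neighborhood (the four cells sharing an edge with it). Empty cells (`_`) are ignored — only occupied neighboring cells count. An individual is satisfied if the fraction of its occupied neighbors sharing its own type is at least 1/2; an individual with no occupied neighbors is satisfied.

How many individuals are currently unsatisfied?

Row 0: (0,0)A 0/0 satisfied · (0,2)B 2/2 satisfied · (0,3)B 2/2 satisfied
Row 1: (1,1)B 1/2 satisfied · (1,2)B 4/4 satisfied · (1,3)B 3/3 satisfied
Row 2: (2,0)A 1/2 satisfied · (2,1)A 2/4 satisfied · (2,2)B 2/4 satisfied · (2,3)B 3/3 satisfied
Row 3: (3,0)B 0/2 not · (3,1)A 3/4 satisfied · (3,2)A 1/4 not · (3,3)B 2/3 satisfied · (3,4)B 2/2 satisfied
Row 4: (4,1)A 2/3 satisfied · (4,2)B 0/3 not · (4,4)B 1/2 satisfied
Row 5: (5,1)A 2/2 satisfied · (5,2)A 1/3 not · (5,3)B 0/2 not · (5,4)A 0/2 not
Unsatisfied: (3,0), (3,2), (4,2), (5,2), (5,3), (5,4) — 6 in total.

6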